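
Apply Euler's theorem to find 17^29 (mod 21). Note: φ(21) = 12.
By Euler: 17^{12} ≡ 1 (mod 21) since gcd(17, 21) = 1. 29 = 2×12 + 5. So 17^{29} ≡ 17^{5} ≡ 5 (mod 21)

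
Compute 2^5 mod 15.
5 = 4 + 1 (binary 101). Repeated squaring mod 15: 2^1 ≡ 2; 2^2 ≡ 2² = 4 ≡ 4; 2^4 ≡ 4² = 16 ≡ 1. Multiply: 2^5 = 2^4 × 2^1 ≡ 1 × 2 (mod 15): 1 × 2 = 2 ≡ 2. So 2^5 ≡ 2 (mod 15).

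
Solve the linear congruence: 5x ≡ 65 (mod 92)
13

Since gcd(5, 92) = 1 divides 65, a solution exists.
Multiply both sides by the inverse of 5 mod 92:
  5^(-1) mod 92 = 37
  x ≡ 37 × 65 ≡ 2405 ≡ 13 (mod 92)
Verification: 5 × 13 = 65 = 0 × 92 + 65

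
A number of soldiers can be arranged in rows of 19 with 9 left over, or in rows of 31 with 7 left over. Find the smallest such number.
M = 19 × 31 = 589. M₁ = 31, y₁ ≡ 8 (mod 19). M₂ = 19, y₂ ≡ 18 (mod 31). r = 9×31×8 + 7×19×18 ≡ 503 (mod 589). The smallest positive such number is 503.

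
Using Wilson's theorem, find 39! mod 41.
(40)! = (39)! × (40) ≡ -1 (mod 41). So (39)! ≡ -1 × (40)^(-1) ≡ (-1)×(-1) = 1 (mod 41)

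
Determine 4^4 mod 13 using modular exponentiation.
4 = 4 (binary 100). Repeated squaring mod 13: 4^1 ≡ 4; 4^2 ≡ 4² = 16 ≡ 3; 4^4 ≡ 3² = 9 ≡ 9. So 4^4 ≡ 9 (mod 13).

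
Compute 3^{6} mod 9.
0

Using successive squaring:
Binary expansion of 6: 110
Powers of 3 mod 9 (each is the square of the previous):
  3^1 ≡ 3 (mod 9)
  3^2 ≡ 3² = 9 ≡ 0 (mod 9)
  3^4 ≡ 0² = 0 ≡ 0 (mod 9)
6 = 4 + 2, so 3^6 = 3^4 × 3^2 ≡ 0 × 0 (mod 9)
Multiplying step by step:
  0 × 0 = 0 ≡ 0 (mod 9)
Result: 3^6 ≡ 0 (mod 9)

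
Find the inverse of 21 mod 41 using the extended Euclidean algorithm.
Extended GCD: 21(2) + 41(-1) = 1. So 21^(-1) ≡ 2 ≡ 2 (mod 41). Verify: 21 × 2 = 42 ≡ 1 (mod 41)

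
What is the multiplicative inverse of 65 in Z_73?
65^(-1) ≡ 9 (mod 73). Verification: 65 × 9 = 585 ≡ 1 (mod 73)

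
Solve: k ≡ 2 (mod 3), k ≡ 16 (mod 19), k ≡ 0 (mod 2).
M = 3 × 19 × 2 = 114. M₁ = 38, y₁ ≡ 2 (mod 3). M₂ = 6, y₂ ≡ 16 (mod 19). M₃ = 57, y₃ ≡ 1 (mod 2). k = 2×38×2 + 16×6×16 + 0×57×1 ≡ 92 (mod 114)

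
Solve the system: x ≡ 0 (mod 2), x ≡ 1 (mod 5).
M = 2 × 5 = 10. M₁ = 5, y₁ ≡ 1 (mod 2). M₂ = 2, y₂ ≡ 3 (mod 5). x = 0×5×1 + 1×2×3 ≡ 6 (mod 10)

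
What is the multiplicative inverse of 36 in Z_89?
36^(-1) ≡ 47 (mod 89). Verification: 36 × 47 = 1692 ≡ 1 (mod 89)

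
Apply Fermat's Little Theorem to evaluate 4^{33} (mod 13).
12

By Fermat's Little Theorem, a^(p-1) ≡ 1 (mod p) for prime p and gcd(a, p) = 1
Here p = 13, so 4^12 ≡ 1 (mod 13)
We can reduce the exponent: 33 mod 12 = 9
So 4^33 ≡ 4^9 (mod 13)
Computing: 4^9 mod 13 = 12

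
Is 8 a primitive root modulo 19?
p - 1 = 18 has prime divisors 2, 3. Check 8^(18/q) mod 19 for each: 8^(18/2) = 8^9 ≡ 18, 8^(18/3) = 8^6 ≡ 1 (mod 19). Since 8^6 ≡ 1 (mod 19), the order of 8 divides 6 (in fact the order is 6) ≠ 18, so it is not a primitive root.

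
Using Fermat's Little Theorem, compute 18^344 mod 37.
By Fermat: 18^{36} ≡ 1 (mod 37). 344 ≡ 20 (mod 36). So 18^{344} ≡ 18^{20} ≡ 9 (mod 37)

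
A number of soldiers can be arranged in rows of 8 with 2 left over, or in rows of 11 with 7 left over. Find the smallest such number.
M = 8 × 11 = 88. M₁ = 11, y₁ ≡ 3 (mod 8). M₂ = 8, y₂ ≡ 7 (mod 11). m = 2×11×3 + 7×8×7 ≡ 18 (mod 88). The smallest positive such number is 18.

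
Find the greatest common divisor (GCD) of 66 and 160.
2

Using the Euclidean algorithm:
66 = 0 × 160 + 66
160 = 2 × 66 + 28
66 = 2 × 28 + 10
28 = 2 × 10 + 8
10 = 1 × 8 + 2
8 = 4 × 2 + 0

GCD(66, 160) = 2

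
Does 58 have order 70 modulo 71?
p - 1 = 70 has prime divisors 2, 5, 7. Check 58^(70/q) mod 71 for each: 58^(70/2) = 58^35 ≡ 1, 58^(70/5) = 58^14 ≡ 25, 58^(70/7) = 58^10 ≡ 20 (mod 71). Since 58^35 ≡ 1 (mod 71), the order of 58 divides 35 (in fact the order is 35) ≠ 70, so it is not a primitive root.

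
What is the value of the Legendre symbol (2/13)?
(2/13) = 2^{6} mod 13 = -1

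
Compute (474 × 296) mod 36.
12

(474 × 296) = 140304
140304 mod 36 = 12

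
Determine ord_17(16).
Powers of 16 mod 17: 16^1≡16, 16^2≡1. Order = 2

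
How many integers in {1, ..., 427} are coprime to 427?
360

Prime factorization: 427 = 7 × 61
Using the formula φ(n) = n × Π(1 - 1/p) for each prime factor p:
φ(427) = 427 × (1 - 1/7) × (1 - 1/61)
φ(427) = 360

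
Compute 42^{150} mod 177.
81

Using successive squaring:
Binary expansion of 150: 10010110
Powers of 42 mod 177 (each is the square of the previous):
  42^1 ≡ 42 (mod 177)
  42^2 ≡ 42² = 1764 ≡ 171 (mod 177)
  42^4 ≡ 171² = 29241 ≡ 36 (mod 177)
  42^8 ≡ 36² = 1296 ≡ 57 (mod 177)
  42^16 ≡ 57² = 3249 ≡ 63 (mod 177)
  42^32 ≡ 63² = 3969 ≡ 75 (mod 177)
  42^64 ≡ 75² = 5625 ≡ 138 (mod 177)
  42^128 ≡ 138² = 19044 ≡ 105 (mod 177)
150 = 128 + 16 + 4 + 2, so 42^150 = 42^128 × 42^16 × 42^4 × 42^2 ≡ 105 × 63 × 36 × 171 (mod 177)
Multiplying step by step:
  105 × 63 = 6615 ≡ 66 (mod 177)
  66 × 36 = 2376 ≡ 75 (mod 177)
  75 × 171 = 12825 ≡ 81 (mod 177)
Result: 42^150 ≡ 81 (mod 177)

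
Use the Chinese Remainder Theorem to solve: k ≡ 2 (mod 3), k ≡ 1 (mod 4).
M = 3 × 4 = 12. M₁ = 4, y₁ ≡ 1 (mod 3). M₂ = 3, y₂ ≡ 3 (mod 4). k = 2×4×1 + 1×3×3 ≡ 5 (mod 12)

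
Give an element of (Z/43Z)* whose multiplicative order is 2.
42 has order 2 mod 43 since 42^{2} ≡ 1 (mod 43) and no smaller power works.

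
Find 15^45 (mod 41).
Using Fermat: 15^{40} ≡ 1 (mod 41). 45 ≡ 5 (mod 40). So 15^{45} ≡ 15^{5} ≡ 14 (mod 41)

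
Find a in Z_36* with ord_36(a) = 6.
23 has order 6 mod 36 since 23^{6} ≡ 1 (mod 36) and no smaller power works.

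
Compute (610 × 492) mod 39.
15

(610 × 492) = 300120
300120 mod 39 = 15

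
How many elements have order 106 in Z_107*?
Number of primitive roots mod 107 = φ(106) = 52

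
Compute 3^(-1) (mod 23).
3^(-1) ≡ 8 (mod 23). Verification: 3 × 8 = 24 ≡ 1 (mod 23)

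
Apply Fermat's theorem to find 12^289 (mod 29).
By Fermat: 12^{28} ≡ 1 (mod 29). 289 ≡ 9 (mod 28). So 12^{289} ≡ 12^{9} ≡ 12 (mod 29)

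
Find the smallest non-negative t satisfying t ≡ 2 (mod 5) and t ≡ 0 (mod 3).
M = 5 × 3 = 15. M₁ = 3, y₁ ≡ 2 (mod 5). M₂ = 5, y₂ ≡ 2 (mod 3). t = 2×3×2 + 0×5×2 ≡ 12 (mod 15)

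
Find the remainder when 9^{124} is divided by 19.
By Fermat: 9^{18} ≡ 1 (mod 19). 124 = 6×18 + 16. So 9^{124} ≡ 9^{16} ≡ 4 (mod 19)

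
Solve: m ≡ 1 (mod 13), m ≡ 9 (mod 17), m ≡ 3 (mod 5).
M = 13 × 17 × 5 = 1105. M₁ = 85, y₁ ≡ 2 (mod 13). M₂ = 65, y₂ ≡ 11 (mod 17). M₃ = 221, y₃ ≡ 1 (mod 5). m = 1×85×2 + 9×65×11 + 3×221×1 ≡ 638 (mod 1105)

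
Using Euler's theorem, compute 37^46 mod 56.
By Euler: 37^{24} ≡ 1 (mod 56) since gcd(37, 56) = 1. 46 = 1×24 + 22. So 37^{46} ≡ 37^{22} ≡ 9 (mod 56)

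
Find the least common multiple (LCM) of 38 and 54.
1026

First find GCD(38, 54) using the Euclidean algorithm:
38 = 0 × 54 + 38
54 = 1 × 38 + 16
38 = 2 × 16 + 6
16 = 2 × 6 + 4
6 = 1 × 4 + 2
4 = 2 × 2 + 0
GCD(38, 54) = 2

LCM formula: LCM(a, b) = (a × b) / GCD(a, b)
LCM(38, 54) = (38 × 54) / 2
LCM(38, 54) = 2052 / 2
LCM(38, 54) = 1026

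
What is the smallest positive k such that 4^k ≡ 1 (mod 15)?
Powers of 4 mod 15: 4^1≡4, 4^2≡1. Order = 2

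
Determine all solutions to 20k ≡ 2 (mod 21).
19

Since gcd(20, 21) = 1 divides 2, a solution exists.
Multiply both sides by the inverse of 20 mod 21:
  20^(-1) mod 21 = 20
  x ≡ 20 × 2 ≡ 40 ≡ 19 (mod 21)
Verification: 20 × 19 = 380 = 18 × 21 + 2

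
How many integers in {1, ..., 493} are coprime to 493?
448

Prime factorization: 493 = 17 × 29
Using the formula φ(n) = n × Π(1 - 1/p) for each prime factor p:
φ(493) = 493 × (1 - 1/17) × (1 - 1/29)
φ(493) = 448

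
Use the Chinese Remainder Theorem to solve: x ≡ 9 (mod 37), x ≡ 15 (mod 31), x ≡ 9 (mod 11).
6928

Using the Chinese Remainder Theorem:
M = product of moduli = 12617
For equation 1: M_1 = 341, 341 ≡ 8 (mod 37), inverse of 341 mod 37 is 14 (check: 8 × 14 = 112 ≡ 1 (mod 37))
For equation 2: M_2 = 407, 407 ≡ 4 (mod 31), inverse of 407 mod 31 is 8 (check: 4 × 8 = 32 ≡ 1 (mod 31))
For equation 3: M_3 = 1147, 1147 ≡ 3 (mod 11), inverse of 1147 mod 11 is 4 (check: 3 × 4 = 12 ≡ 1 (mod 11))
Combine: x ≡ Σ r_i×M_i×(M_i⁻¹ mod m_i) = 9×341×14 + 15×407×8 + 9×1147×4 = 42966 + 48840 + 41292 = 133098
133098 mod 12617 = 6928
x ≡ 6928 (mod 12617)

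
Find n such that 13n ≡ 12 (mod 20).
4

Since gcd(13, 20) = 1 divides 12, a solution exists.
Multiply both sides by the inverse of 13 mod 20:
  13^(-1) mod 20 = 17
  x ≡ 17 × 12 ≡ 204 ≡ 4 (mod 20)
Verification: 13 × 4 = 52 = 2 × 20 + 12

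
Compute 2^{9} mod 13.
5

Using successive squaring:
Binary expansion of 9: 1001
Powers of 2 mod 13 (each is the square of the previous):
  2^1 ≡ 2 (mod 13)
  2^2 ≡ 2² = 4 ≡ 4 (mod 13)
  2^4 ≡ 4² = 16 ≡ 3 (mod 13)
  2^8 ≡ 3² = 9 ≡ 9 (mod 13)
9 = 8 + 1, so 2^9 = 2^8 × 2^1 ≡ 9 × 2 (mod 13)
Multiplying step by step:
  9 × 2 = 18 ≡ 5 (mod 13)
Result: 2^9 ≡ 5 (mod 13)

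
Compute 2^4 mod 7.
4 = 4 (binary 100). Repeated squaring mod 7: 2^1 ≡ 2; 2^2 ≡ 2² = 4 ≡ 4; 2^4 ≡ 4² = 16 ≡ 2. So 2^4 ≡ 2 (mod 7).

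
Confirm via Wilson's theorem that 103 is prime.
(102)! mod 103 = 102. Since this equals -1 (mod 103), Wilson confirms 103 is prime.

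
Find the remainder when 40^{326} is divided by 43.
By Fermat: 40^{42} ≡ 1 (mod 43). 326 = 7×42 + 32. So 40^{326} ≡ 40^{32} ≡ 13 (mod 43)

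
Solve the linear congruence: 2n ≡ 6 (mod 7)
3

Since gcd(2, 7) = 1 divides 6, a solution exists.
Multiply both sides by the inverse of 2 mod 7:
  2^(-1) mod 7 = 4
  x ≡ 4 × 6 ≡ 24 ≡ 3 (mod 7)
Verification: 2 × 3 = 6 = 0 × 7 + 6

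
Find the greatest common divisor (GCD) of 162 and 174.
6

Using the Euclidean algorithm:
162 = 0 × 174 + 162
174 = 1 × 162 + 12
162 = 13 × 12 + 6
12 = 2 × 6 + 0

GCD(162, 174) = 6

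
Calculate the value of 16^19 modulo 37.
Using repeated squaring. 19 = 16 + 2 + 1 (binary 10011). Repeated squaring mod 37: 16^1 ≡ 16; 16^2 ≡ 16² = 256 ≡ 34; 16^4 ≡ 34² = 1156 ≡ 9; 16^8 ≡ 9² = 81 ≡ 7; 16^16 ≡ 7² = 49 ≡ 12. Multiply: 16^19 = 16^16 × 16^2 × 16^1 ≡ 12 × 34 × 16 (mod 37): 12 × 34 = 408 ≡ 1; 1 × 16 = 16 ≡ 16. So 16^19 ≡ 16 (mod 37).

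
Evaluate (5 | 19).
(5/19) = 5^{9} mod 19 = 1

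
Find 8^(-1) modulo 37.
14

Using Extended Euclidean Algorithm:
gcd(8, 37) = 1
Bezout coefficients: 8 × 14 + 37 × -3 = 1
So 8 × 14 ≡ 1 (mod 37)
The inverse is 14 mod 37 = 14
Verification: 8 × 14 = 112 = 3 × 37 + 1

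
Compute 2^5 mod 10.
5 = 4 + 1 (binary 101). Repeated squaring mod 10: 2^1 ≡ 2; 2^2 ≡ 2² = 4 ≡ 4; 2^4 ≡ 4² = 16 ≡ 6. Multiply: 2^5 = 2^4 × 2^1 ≡ 6 × 2 (mod 10): 6 × 2 = 12 ≡ 2. So 2^5 ≡ 2 (mod 10).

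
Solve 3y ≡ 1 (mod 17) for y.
3^(-1) ≡ 6 (mod 17). Verification: 3 × 6 = 18 ≡ 1 (mod 17)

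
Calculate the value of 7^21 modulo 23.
Using repeated squaring. 21 = 16 + 4 + 1 (binary 10101). Repeated squaring mod 23: 7^1 ≡ 7; 7^2 ≡ 7² = 49 ≡ 3; 7^4 ≡ 3² = 9 ≡ 9; 7^8 ≡ 9² = 81 ≡ 12; 7^16 ≡ 12² = 144 ≡ 6. Multiply: 7^21 = 7^16 × 7^4 × 7^1 ≡ 6 × 9 × 7 (mod 23): 6 × 9 = 54 ≡ 8; 8 × 7 = 56 ≡ 10. So 7^21 ≡ 10 (mod 23).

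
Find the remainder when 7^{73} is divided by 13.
By Fermat: 7^{12} ≡ 1 (mod 13). 73 = 6×12 + 1. So 7^{73} ≡ 7^{1} ≡ 7 (mod 13)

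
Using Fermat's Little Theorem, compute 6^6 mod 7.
By Fermat's Little Theorem, 6^{6} ≡ 1 (mod 7) since 7 is prime and gcd(6, 7) = 1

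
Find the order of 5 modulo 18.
Powers of 5 mod 18: 5^1≡5, 5^2≡7, 5^3≡17, 5^4≡13, 5^5≡11, 5^6≡1. Order = 6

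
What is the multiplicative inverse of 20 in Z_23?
20^(-1) ≡ 15 (mod 23). Verification: 20 × 15 = 300 ≡ 1 (mod 23)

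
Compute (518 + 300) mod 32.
18

(518 + 300) = 818
818 mod 32 = 18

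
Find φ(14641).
13310

Prime factorization: 14641 = 11^4
Using the formula φ(n) = n × Π(1 - 1/p) for each prime factor p:
φ(14641) = 14641 × (1 - 1/11)
φ(14641) = 13310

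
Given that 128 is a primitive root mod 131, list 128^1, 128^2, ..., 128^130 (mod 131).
g^1, g^2, ..., g^{130} mod 131: {128, 9, 104, 81, 19, 74, 40, 11, 98, 99, 96, 105, 78, 28, 47, 121, 30, 41, 8, 107, 72, 46, 124, 21, 68, 58, 88, 129, 6, 113, 54, 100, 93, 114, 51, 109, 66, 64, 70, 52, 106, 75, 37, 20, 71, 49, 115, 48, 118, 39, 14, 89, 126, 15, 86, 4, 119, 36, 23, 62, 76, 34, 29, 44, 130, 3, 122, 27, 50, 112, 57, 91, 120, 33, 32, 35, 26, 53, 103, 84, 10, 101, 90, 123, 24, 59, 85, 7, 110, 63, 73, 43, 2, 125, 18, 77, 31, 38, 17, 80, 22, 65, 67, 61, 79, 25, 56, 94, 111, 60, 82, 16, 83, 13, 92, 117, 42, 5, 116, 45, 127, 12, 95, 108, 69, 55, 97, 102, 87, 1}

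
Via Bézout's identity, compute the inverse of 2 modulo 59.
Extended GCD: 2(-29) + 59(1) = 1. So 2^(-1) ≡ 30 ≡ 30 (mod 59). Verify: 2 × 30 = 60 ≡ 1 (mod 59)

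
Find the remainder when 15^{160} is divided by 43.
By Fermat: 15^{42} ≡ 1 (mod 43). 160 = 3×42 + 34. So 15^{160} ≡ 15^{34} ≡ 9 (mod 43)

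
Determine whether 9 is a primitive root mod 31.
p - 1 = 30 has prime divisors 2, 3, 5. Check 9^(30/q) mod 31 for each: 9^(30/2) = 9^15 ≡ 1, 9^(30/3) = 9^10 ≡ 5, 9^(30/5) = 9^6 ≡ 8 (mod 31). Since 9^15 ≡ 1 (mod 31), the order of 9 divides 15 (in fact the order is 15) ≠ 30, so it is not a primitive root.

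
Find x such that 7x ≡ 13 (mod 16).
11

Since gcd(7, 16) = 1 divides 13, a solution exists.
Multiply both sides by the inverse of 7 mod 16:
  7^(-1) mod 16 = 7
  x ≡ 7 × 13 ≡ 91 ≡ 11 (mod 16)
Verification: 7 × 11 = 77 = 4 × 16 + 13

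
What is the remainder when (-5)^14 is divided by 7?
Using Fermat: (-5)^{6} ≡ 1 (mod 7). 14 ≡ 2 (mod 6). So (-5)^{14} ≡ (-5)^{2} ≡ 4 (mod 7)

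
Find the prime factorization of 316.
2^2 × 79

Divide by primes starting from smallest:
316 ÷ 2 = 158
158 ÷ 2 = 79
79 ÷ 79 = 1

316 = 2^2 × 79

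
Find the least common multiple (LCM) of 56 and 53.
2968

First find GCD(56, 53) using the Euclidean algorithm:
56 = 1 × 53 + 3
53 = 17 × 3 + 2
3 = 1 × 2 + 1
2 = 2 × 1 + 0
GCD(56, 53) = 1

LCM formula: LCM(a, b) = (a × b) / GCD(a, b)
LCM(56, 53) = (56 × 53) / 1
LCM(56, 53) = 2968 / 1
LCM(56, 53) = 2968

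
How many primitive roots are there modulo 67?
20

The number of primitive roots modulo p is φ(p-1) = φ(66)
φ(66) = 20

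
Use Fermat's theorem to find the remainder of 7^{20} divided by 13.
3

By Fermat's Little Theorem, a^(p-1) ≡ 1 (mod p) for prime p and gcd(a, p) = 1
Here p = 13, so 7^12 ≡ 1 (mod 13)
We can reduce the exponent: 20 mod 12 = 8
So 7^20 ≡ 7^8 (mod 13)
Computing: 7^8 mod 13 = 3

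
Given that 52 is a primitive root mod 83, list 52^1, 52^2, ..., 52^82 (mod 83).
g^1, g^2, ..., g^{82} mod 83: {52, 48, 6, 63, 39, 36, 46, 68, 50, 27, 76, 51, 79, 41, 57, 59, 80, 10, 22, 65, 60, 49, 58, 28, 45, 16, 2, 21, 13, 12, 43, 78, 72, 9, 53, 17, 54, 69, 19, 75, 82, 31, 35, 77, 20, 44, 47, 37, 15, 33, 56, 7, 32, 4, 42, 26, 24, 3, 73, 61, 18, 23, 34, 25, 55, 38, 67, 81, 62, 70, 71, 40, 5, 11, 74, 30, 66, 29, 14, 64, 8, 1}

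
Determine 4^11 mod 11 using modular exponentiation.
Using Fermat: 4^{10} ≡ 1 (mod 11). 11 ≡ 1 (mod 10). So 4^{11} ≡ 4^{1} ≡ 4 (mod 11)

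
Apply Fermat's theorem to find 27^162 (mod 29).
By Fermat: 27^{28} ≡ 1 (mod 29). 162 = 5×28 + 22. So 27^{162} ≡ 27^{22} ≡ 5 (mod 29)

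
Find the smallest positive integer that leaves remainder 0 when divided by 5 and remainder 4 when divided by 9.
M = 5 × 9 = 45. M₁ = 9, y₁ ≡ 4 (mod 5). M₂ = 5, y₂ ≡ 2 (mod 9). t = 0×9×4 + 4×5×2 ≡ 40 (mod 45). The smallest positive such number is 40.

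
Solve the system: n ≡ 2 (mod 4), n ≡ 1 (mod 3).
M = 4 × 3 = 12. M₁ = 3, y₁ ≡ 3 (mod 4). M₂ = 4, y₂ ≡ 1 (mod 3). n = 2×3×3 + 1×4×1 ≡ 10 (mod 12)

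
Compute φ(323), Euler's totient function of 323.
288

Prime factorization: 323 = 17 × 19
Using the formula φ(n) = n × Π(1 - 1/p) for each prime factor p:
φ(323) = 323 × (1 - 1/17) × (1 - 1/19)
φ(323) = 288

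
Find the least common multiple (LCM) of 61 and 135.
8235

First find GCD(61, 135) using the Euclidean algorithm:
61 = 0 × 135 + 61
135 = 2 × 61 + 13
61 = 4 × 13 + 9
13 = 1 × 9 + 4
9 = 2 × 4 + 1
4 = 4 × 1 + 0
GCD(61, 135) = 1

LCM formula: LCM(a, b) = (a × b) / GCD(a, b)
LCM(61, 135) = (61 × 135) / 1
LCM(61, 135) = 8235 / 1
LCM(61, 135) = 8235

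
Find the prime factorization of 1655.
5 × 331

Divide by primes starting from smallest:
1655 ÷ 5 = 331
331 ÷ 331 = 1

1655 = 5 × 331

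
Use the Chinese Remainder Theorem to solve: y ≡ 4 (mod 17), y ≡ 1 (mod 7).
106

Using the Chinese Remainder Theorem:
M = product of moduli = 119
For equation 1: M_1 = 7, 7 ≡ 7 (mod 17), inverse of 7 mod 17 is 5 (check: 7 × 5 = 35 ≡ 1 (mod 17))
For equation 2: M_2 = 17, 17 ≡ 3 (mod 7), inverse of 17 mod 7 is 5 (check: 3 × 5 = 15 ≡ 1 (mod 7))
Combine: y ≡ Σ r_i×M_i×(M_i⁻¹ mod m_i) = 4×7×5 + 1×17×5 = 140 + 85 = 225
225 mod 119 = 106
y ≡ 106 (mod 119)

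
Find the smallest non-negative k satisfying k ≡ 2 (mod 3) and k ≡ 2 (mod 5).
M = 3 × 5 = 15. M₁ = 5, y₁ ≡ 2 (mod 3). M₂ = 3, y₂ ≡ 2 (mod 5). k = 2×5×2 + 2×3×2 ≡ 2 (mod 15)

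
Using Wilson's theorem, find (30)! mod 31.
By Wilson's theorem, (30)! ≡ -1 ≡ 30 (mod 31)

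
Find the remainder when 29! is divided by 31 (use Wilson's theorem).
(30)! = (29)! × (30) ≡ -1 (mod 31). So (29)! ≡ -1 × (30)^(-1) ≡ (-1)×(-1) = 1 (mod 31)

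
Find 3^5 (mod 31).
5 = 4 + 1 (binary 101). Repeated squaring mod 31: 3^1 ≡ 3; 3^2 ≡ 3² = 9 ≡ 9; 3^4 ≡ 9² = 81 ≡ 19. Multiply: 3^5 = 3^4 × 3^1 ≡ 19 × 3 (mod 31): 19 × 3 = 57 ≡ 26. So 3^5 ≡ 26 (mod 31).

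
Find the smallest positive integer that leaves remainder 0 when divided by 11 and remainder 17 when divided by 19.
M = 11 × 19 = 209. M₁ = 19, y₁ ≡ 7 (mod 11). M₂ = 11, y₂ ≡ 7 (mod 19). x = 0×19×7 + 17×11×7 ≡ 55 (mod 209). The smallest positive such number is 55.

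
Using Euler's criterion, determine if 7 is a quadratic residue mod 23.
By Euler's criterion: 7^{11} ≡ 22 (mod 23). Since this equals -1 (≡ 22), 7 is not a QR.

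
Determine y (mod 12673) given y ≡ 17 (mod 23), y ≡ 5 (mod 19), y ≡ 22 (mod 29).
3444

Using the Chinese Remainder Theorem:
M = product of moduli = 12673
For equation 1: M_1 = 551, 551 ≡ 22 (mod 23), inverse of 551 mod 23 is 22 (check: 22 × 22 = 484 ≡ 1 (mod 23))
For equation 2: M_2 = 667, 667 ≡ 2 (mod 19), inverse of 667 mod 19 is 10 (check: 2 × 10 = 20 ≡ 1 (mod 19))
For equation 3: M_3 = 437, 437 ≡ 2 (mod 29), inverse of 437 mod 29 is 15 (check: 2 × 15 = 30 ≡ 1 (mod 29))
Combine: y ≡ Σ r_i×M_i×(M_i⁻¹ mod m_i) = 17×551×22 + 5×667×10 + 22×437×15 = 206074 + 33350 + 144210 = 383634
383634 mod 12673 = 3444
y ≡ 3444 (mod 12673)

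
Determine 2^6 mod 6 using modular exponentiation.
6 = 4 + 2 (binary 110). Repeated squaring mod 6: 2^1 ≡ 2; 2^2 ≡ 2² = 4 ≡ 4; 2^4 ≡ 4² = 16 ≡ 4. Multiply: 2^6 = 2^4 × 2^2 ≡ 4 × 4 (mod 6): 4 × 4 = 16 ≡ 4. So 2^6 ≡ 4 (mod 6).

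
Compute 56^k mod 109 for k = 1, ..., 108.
g^1, g^2, ..., g^{108} mod 109: {56, 84, 17, 80, 11, 71, 52, 78, 8, 12, 18, 27, 95, 88, 23, 89, 79, 64, 96, 35, 107, 106, 50, 75, 58, 87, 76, 5, 62, 93, 85, 73, 55, 28, 42, 63, 40, 60, 90, 26, 39, 4, 6, 9, 68, 102, 44, 66, 99, 94, 32, 48, 72, 108, 53, 25, 92, 29, 98, 38, 57, 31, 101, 97, 91, 82, 14, 21, 86, 20, 30, 45, 13, 74, 2, 3, 59, 34, 51, 22, 33, 104, 47, 16, 24, 36, 54, 81, 67, 46, 69, 49, 19, 83, 70, 105, 103, 100, 41, 7, 65, 43, 10, 15, 77, 61, 37, 1}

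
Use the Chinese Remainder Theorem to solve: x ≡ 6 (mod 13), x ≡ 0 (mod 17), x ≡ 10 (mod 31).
3451

Using the Chinese Remainder Theorem:
M = product of moduli = 6851
For equation 1: M_1 = 527, 527 ≡ 7 (mod 13), inverse of 527 mod 13 is 2 (check: 7 × 2 = 14 ≡ 1 (mod 13))
For equation 2: M_2 = 403, 403 ≡ 12 (mod 17), inverse of 403 mod 17 is 10 (check: 12 × 10 = 120 ≡ 1 (mod 17))
For equation 3: M_3 = 221, 221 ≡ 4 (mod 31), inverse of 221 mod 31 is 8 (check: 4 × 8 = 32 ≡ 1 (mod 31))
Combine: x ≡ Σ r_i×M_i×(M_i⁻¹ mod m_i) = 6×527×2 + 0×403×10 + 10×221×8 = 6324 + 0 + 17680 = 24004
24004 mod 6851 = 3451
x ≡ 3451 (mod 6851)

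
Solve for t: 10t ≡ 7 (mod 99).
70

Since gcd(10, 99) = 1 divides 7, a solution exists.
Multiply both sides by the inverse of 10 mod 99:
  10^(-1) mod 99 = 10
  x ≡ 10 × 7 ≡ 70 ≡ 70 (mod 99)
Verification: 10 × 70 = 700 = 7 × 99 + 7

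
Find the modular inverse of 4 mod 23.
4^(-1) ≡ 6 (mod 23). Verification: 4 × 6 = 24 ≡ 1 (mod 23)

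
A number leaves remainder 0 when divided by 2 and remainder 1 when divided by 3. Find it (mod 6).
M = 2 × 3 = 6. M₁ = 3, y₁ ≡ 1 (mod 2). M₂ = 2, y₂ ≡ 2 (mod 3). m = 0×3×1 + 1×2×2 ≡ 4 (mod 6)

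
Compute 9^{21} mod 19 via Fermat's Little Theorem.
7

By Fermat's Little Theorem, a^(p-1) ≡ 1 (mod p) for prime p and gcd(a, p) = 1
Here p = 19, so 9^18 ≡ 1 (mod 19)
We can reduce the exponent: 21 mod 18 = 3
So 9^21 ≡ 9^3 (mod 19)
Computing: 9^3 mod 19 = 7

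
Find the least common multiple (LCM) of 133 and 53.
7049

First find GCD(133, 53) using the Euclidean algorithm:
133 = 2 × 53 + 27
53 = 1 × 27 + 26
27 = 1 × 26 + 1
26 = 26 × 1 + 0
GCD(133, 53) = 1

LCM formula: LCM(a, b) = (a × b) / GCD(a, b)
LCM(133, 53) = (133 × 53) / 1
LCM(133, 53) = 7049 / 1
LCM(133, 53) = 7049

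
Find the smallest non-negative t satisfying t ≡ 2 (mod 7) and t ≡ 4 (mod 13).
M = 7 × 13 = 91. M₁ = 13, y₁ ≡ 6 (mod 7). M₂ = 7, y₂ ≡ 2 (mod 13). t = 2×13×6 + 4×7×2 ≡ 30 (mod 91)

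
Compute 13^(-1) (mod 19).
13^(-1) ≡ 3 (mod 19). Verification: 13 × 3 = 39 ≡ 1 (mod 19)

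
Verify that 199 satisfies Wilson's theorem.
(198)! mod 199 = 198. Since this equals -1 (mod 199), Wilson confirms 199 is prime.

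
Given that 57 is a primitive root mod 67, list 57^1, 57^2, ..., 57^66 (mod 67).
g^1, g^2, ..., g^{66} mod 67: {57, 33, 5, 17, 31, 25, 18, 21, 58, 23, 38, 22, 48, 56, 43, 39, 12, 14, 61, 60, 3, 37, 32, 15, 51, 26, 8, 54, 63, 40, 2, 47, 66, 10, 34, 62, 50, 36, 42, 49, 46, 9, 44, 29, 45, 19, 11, 24, 28, 55, 53, 6, 7, 64, 30, 35, 52, 16, 41, 59, 13, 4, 27, 65, 20, 1}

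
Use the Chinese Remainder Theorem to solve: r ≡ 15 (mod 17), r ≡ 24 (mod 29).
M = 17 × 29 = 493. M₁ = 29, y₁ ≡ 10 (mod 17). M₂ = 17, y₂ ≡ 12 (mod 29). r = 15×29×10 + 24×17×12 ≡ 372 (mod 493)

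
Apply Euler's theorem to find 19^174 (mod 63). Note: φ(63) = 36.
By Euler: 19^{36} ≡ 1 (mod 63) since gcd(19, 63) = 1. 174 = 4×36 + 30. So 19^{174} ≡ 19^{30} ≡ 1 (mod 63)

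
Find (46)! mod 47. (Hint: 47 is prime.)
By Wilson's theorem, (46)! ≡ -1 ≡ 46 (mod 47)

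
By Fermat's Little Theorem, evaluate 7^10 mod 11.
By Fermat's Little Theorem, 7^{10} ≡ 1 (mod 11) since 11 is prime and gcd(7, 11) = 1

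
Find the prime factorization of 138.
2 × 3 × 23

Divide by primes starting from smallest:
138 ÷ 2 = 69
69 ÷ 3 = 23
23 ÷ 23 = 1

138 = 2 × 3 × 23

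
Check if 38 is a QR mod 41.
By Euler's criterion: 38^{20} ≡ 40 (mod 41). Since this equals -1 (≡ 40), 38 is not a QR.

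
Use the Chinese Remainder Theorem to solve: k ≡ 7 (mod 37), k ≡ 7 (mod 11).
7

Using the Chinese Remainder Theorem:
M = product of moduli = 407
For equation 1: M_1 = 11, 11 ≡ 11 (mod 37), inverse of 11 mod 37 is 27 (check: 11 × 27 = 297 ≡ 1 (mod 37))
For equation 2: M_2 = 37, 37 ≡ 4 (mod 11), inverse of 37 mod 11 is 3 (check: 4 × 3 = 12 ≡ 1 (mod 11))
Combine: k ≡ Σ r_i×M_i×(M_i⁻¹ mod m_i) = 7×11×27 + 7×37×3 = 2079 + 777 = 2856
2856 mod 407 = 7
k ≡ 7 (mod 407)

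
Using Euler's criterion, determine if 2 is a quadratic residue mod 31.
By Euler's criterion: 2^{15} ≡ 1 (mod 31). Since this equals 1, 2 is a QR.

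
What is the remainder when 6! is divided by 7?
By Wilson's theorem, (6)! ≡ -1 ≡ 6 (mod 7)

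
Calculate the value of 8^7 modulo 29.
7 = 4 + 2 + 1 (binary 111). Repeated squaring mod 29: 8^1 ≡ 8; 8^2 ≡ 8² = 64 ≡ 6; 8^4 ≡ 6² = 36 ≡ 7. Multiply: 8^7 = 8^4 × 8^2 × 8^1 ≡ 7 × 6 × 8 (mod 29): 7 × 6 = 42 ≡ 13; 13 × 8 = 104 ≡ 17. So 8^7 ≡ 17 (mod 29).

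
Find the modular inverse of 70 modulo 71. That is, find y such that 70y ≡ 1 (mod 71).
70

Using Extended Euclidean Algorithm:
gcd(70, 71) = 1
Bezout coefficients: 70 × -1 + 71 × 1 = 1
So 70 × -1 ≡ 1 (mod 71)
The inverse is -1 mod 71 = 70
Verification: 70 × 70 = 4900 = 69 × 71 + 1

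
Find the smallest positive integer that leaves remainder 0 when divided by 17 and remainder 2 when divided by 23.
M = 17 × 23 = 391. M₁ = 23, y₁ ≡ 3 (mod 17). M₂ = 17, y₂ ≡ 19 (mod 23). y = 0×23×3 + 2×17×19 ≡ 255 (mod 391). The smallest positive such number is 255.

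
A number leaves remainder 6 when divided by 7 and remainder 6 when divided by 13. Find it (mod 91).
M = 7 × 13 = 91. M₁ = 13, y₁ ≡ 6 (mod 7). M₂ = 7, y₂ ≡ 2 (mod 13). y = 6×13×6 + 6×7×2 ≡ 6 (mod 91)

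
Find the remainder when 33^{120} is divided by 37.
By Fermat: 33^{36} ≡ 1 (mod 37). 120 = 3×36 + 12. So 33^{120} ≡ 33^{12} ≡ 10 (mod 37)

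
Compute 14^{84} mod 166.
30

Using successive squaring:
Binary expansion of 84: 1010100
Powers of 14 mod 166 (each is the square of the previous):
  14^1 ≡ 14 (mod 166)
  14^2 ≡ 14² = 196 ≡ 30 (mod 166)
  14^4 ≡ 30² = 900 ≡ 70 (mod 166)
  14^8 ≡ 70² = 4900 ≡ 86 (mod 166)
  14^16 ≡ 86² = 7396 ≡ 92 (mod 166)
  14^32 ≡ 92² = 8464 ≡ 164 (mod 166)
  14^64 ≡ 164² = 26896 ≡ 4 (mod 166)
84 = 64 + 16 + 4, so 14^84 = 14^64 × 14^16 × 14^4 ≡ 4 × 92 × 70 (mod 166)
Multiplying step by step:
  4 × 92 = 368 ≡ 36 (mod 166)
  36 × 70 = 2520 ≡ 30 (mod 166)
Result: 14^84 ≡ 30 (mod 166)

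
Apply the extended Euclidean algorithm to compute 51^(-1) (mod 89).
Extended GCD: 51(7) + 89(-4) = 1. So 51^(-1) ≡ 7 ≡ 7 (mod 89). Verify: 51 × 7 = 357 ≡ 1 (mod 89)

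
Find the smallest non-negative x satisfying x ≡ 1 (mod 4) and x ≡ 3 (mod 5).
M = 4 × 5 = 20. M₁ = 5, y₁ ≡ 1 (mod 4). M₂ = 4, y₂ ≡ 4 (mod 5). x = 1×5×1 + 3×4×4 ≡ 13 (mod 20)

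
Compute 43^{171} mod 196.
127

Using successive squaring:
Binary expansion of 171: 10101011
Powers of 43 mod 196 (each is the square of the previous):
  43^1 ≡ 43 (mod 196)
  43^2 ≡ 43² = 1849 ≡ 85 (mod 196)
  43^4 ≡ 85² = 7225 ≡ 169 (mod 196)
  43^8 ≡ 169² = 28561 ≡ 141 (mod 196)
  43^16 ≡ 141² = 19881 ≡ 85 (mod 196)
  43^32 ≡ 85² = 7225 ≡ 169 (mod 196)
  43^64 ≡ 169² = 28561 ≡ 141 (mod 196)
  43^128 ≡ 141² = 19881 ≡ 85 (mod 196)
171 = 128 + 32 + 8 + 2 + 1, so 43^171 = 43^128 × 43^32 × 43^8 × 43^2 × 43^1 ≡ 85 × 169 × 141 × 85 × 43 (mod 196)
Multiplying step by step:
  85 × 169 = 14365 ≡ 57 (mod 196)
  57 × 141 = 8037 ≡ 1 (mod 196)
  1 × 85 = 85 ≡ 85 (mod 196)
  85 × 43 = 3655 ≡ 127 (mod 196)
Result: 43^171 ≡ 127 (mod 196)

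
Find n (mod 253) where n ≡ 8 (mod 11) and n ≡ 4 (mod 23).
M = 11 × 23 = 253. M₁ = 23, y₁ ≡ 1 (mod 11). M₂ = 11, y₂ ≡ 21 (mod 23). n = 8×23×1 + 4×11×21 ≡ 96 (mod 253)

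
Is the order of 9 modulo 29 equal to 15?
No, the actual order is 14, not 15.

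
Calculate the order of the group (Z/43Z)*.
42

Prime factorization: 43 = 43
Using the formula φ(n) = n × Π(1 - 1/p) for each prime factor p:
φ(43) = 43 × (1 - 1/43)
φ(43) = 42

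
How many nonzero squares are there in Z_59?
For prime 59, there are (p-1)/2 = (59-1)/2 = 29 quadratic residues (excluding 0).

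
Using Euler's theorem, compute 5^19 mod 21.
By Euler: 5^{12} ≡ 1 (mod 21) since gcd(5, 21) = 1. 19 = 1×12 + 7. So 5^{19} ≡ 5^{7} ≡ 5 (mod 21)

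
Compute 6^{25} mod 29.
9

Using successive squaring:
Binary expansion of 25: 11001
Powers of 6 mod 29 (each is the square of the previous):
  6^1 ≡ 6 (mod 29)
  6^2 ≡ 6² = 36 ≡ 7 (mod 29)
  6^4 ≡ 7² = 49 ≡ 20 (mod 29)
  6^8 ≡ 20² = 400 ≡ 23 (mod 29)
  6^16 ≡ 23² = 529 ≡ 7 (mod 29)
25 = 16 + 8 + 1, so 6^25 = 6^16 × 6^8 × 6^1 ≡ 7 × 23 × 6 (mod 29)
Multiplying step by step:
  7 × 23 = 161 ≡ 16 (mod 29)
  16 × 6 = 96 ≡ 9 (mod 29)
Result: 6^25 ≡ 9 (mod 29)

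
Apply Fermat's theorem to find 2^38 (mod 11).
By Fermat: 2^{10} ≡ 1 (mod 11). 38 = 3×10 + 8. So 2^{38} ≡ 2^{8} ≡ 3 (mod 11)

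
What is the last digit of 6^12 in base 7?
Using Fermat: 6^{6} ≡ 1 (mod 7). 12 ≡ 0 (mod 6). So 6^{12} ≡ 6^{0} ≡ 1 (mod 7)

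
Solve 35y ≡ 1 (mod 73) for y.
48

Using Extended Euclidean Algorithm:
gcd(35, 73) = 1
Bezout coefficients: 35 × -25 + 73 × 12 = 1
So 35 × -25 ≡ 1 (mod 73)
The inverse is -25 mod 73 = 48
Verification: 35 × 48 = 1680 = 23 × 73 + 1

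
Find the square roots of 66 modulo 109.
The square roots of 66 mod 109 are 75 and 34. Verify: 75² = 5625 ≡ 66 (mod 109)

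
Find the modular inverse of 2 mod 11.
2^(-1) ≡ 6 (mod 11). Verification: 2 × 6 = 12 ≡ 1 (mod 11)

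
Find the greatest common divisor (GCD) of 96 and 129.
3

Using the Euclidean algorithm:
96 = 0 × 129 + 96
129 = 1 × 96 + 33
96 = 2 × 33 + 30
33 = 1 × 30 + 3
30 = 10 × 3 + 0

GCD(96, 129) = 3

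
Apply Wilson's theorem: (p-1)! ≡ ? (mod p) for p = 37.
By Wilson's theorem, (36)! ≡ -1 ≡ 36 (mod 37)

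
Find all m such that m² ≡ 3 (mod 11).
The square roots of 3 mod 11 are 5 and 6. Verify: 5² = 25 ≡ 3 (mod 11)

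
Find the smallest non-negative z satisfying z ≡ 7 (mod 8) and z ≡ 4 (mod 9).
M = 8 × 9 = 72. M₁ = 9, y₁ ≡ 1 (mod 8). M₂ = 8, y₂ ≡ 8 (mod 9). z = 7×9×1 + 4×8×8 ≡ 31 (mod 72)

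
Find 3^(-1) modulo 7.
5

Using Extended Euclidean Algorithm:
gcd(3, 7) = 1
Bezout coefficients: 3 × -2 + 7 × 1 = 1
So 3 × -2 ≡ 1 (mod 7)
The inverse is -2 mod 7 = 5
Verification: 3 × 5 = 15 = 2 × 7 + 1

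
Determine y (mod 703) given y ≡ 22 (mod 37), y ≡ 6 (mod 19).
614

Using the Chinese Remainder Theorem:
M = product of moduli = 703
For equation 1: M_1 = 19, 19 ≡ 19 (mod 37), inverse of 19 mod 37 is 2 (check: 19 × 2 = 38 ≡ 1 (mod 37))
For equation 2: M_2 = 37, 37 ≡ 18 (mod 19), inverse of 37 mod 19 is 18 (check: 18 × 18 = 324 ≡ 1 (mod 19))
Combine: y ≡ Σ r_i×M_i×(M_i⁻¹ mod m_i) = 22×19×2 + 6×37×18 = 836 + 3996 = 4832
4832 mod 703 = 614
y ≡ 614 (mod 703)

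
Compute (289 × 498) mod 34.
0

(289 × 498) = 143922
143922 mod 34 = 0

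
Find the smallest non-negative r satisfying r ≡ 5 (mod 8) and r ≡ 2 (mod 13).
M = 8 × 13 = 104. M₁ = 13, y₁ ≡ 5 (mod 8). M₂ = 8, y₂ ≡ 5 (mod 13). r = 5×13×5 + 2×8×5 ≡ 93 (mod 104)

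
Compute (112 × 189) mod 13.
4

(112 × 189) = 21168
21168 mod 13 = 4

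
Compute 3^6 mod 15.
6 = 4 + 2 (binary 110). Repeated squaring mod 15: 3^1 ≡ 3; 3^2 ≡ 3² = 9 ≡ 9; 3^4 ≡ 9² = 81 ≡ 6. Multiply: 3^6 = 3^4 × 3^2 ≡ 6 × 9 (mod 15): 6 × 9 = 54 ≡ 9. So 3^6 ≡ 9 (mod 15).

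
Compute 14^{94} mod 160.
96

Using successive squaring:
Binary expansion of 94: 1011110
Powers of 14 mod 160 (each is the square of the previous):
  14^1 ≡ 14 (mod 160)
  14^2 ≡ 14² = 196 ≡ 36 (mod 160)
  14^4 ≡ 36² = 1296 ≡ 16 (mod 160)
  14^8 ≡ 16² = 256 ≡ 96 (mod 160)
  14^16 ≡ 96² = 9216 ≡ 96 (mod 160)
  14^32 ≡ 96² = 9216 ≡ 96 (mod 160)
  14^64 ≡ 96² = 9216 ≡ 96 (mod 160)
94 = 64 + 16 + 8 + 4 + 2, so 14^94 = 14^64 × 14^16 × 14^8 × 14^4 × 14^2 ≡ 96 × 96 × 96 × 16 × 36 (mod 160)
Multiplying step by step:
  96 × 96 = 9216 ≡ 96 (mod 160)
  96 × 96 = 9216 ≡ 96 (mod 160)
  96 × 16 = 1536 ≡ 96 (mod 160)
  96 × 36 = 3456 ≡ 96 (mod 160)
Result: 14^94 ≡ 96 (mod 160)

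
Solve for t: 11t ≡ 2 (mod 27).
10

Since gcd(11, 27) = 1 divides 2, a solution exists.
Multiply both sides by the inverse of 11 mod 27:
  11^(-1) mod 27 = 5
  x ≡ 5 × 2 ≡ 10 ≡ 10 (mod 27)
Verification: 11 × 10 = 110 = 4 × 27 + 2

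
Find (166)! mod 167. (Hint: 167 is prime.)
By Wilson's theorem, (166)! ≡ -1 ≡ 166 (mod 167)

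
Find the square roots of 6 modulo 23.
The square roots of 6 mod 23 are 12 and 11. Verify: 12² = 144 ≡ 6 (mod 23)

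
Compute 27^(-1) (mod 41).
38

Using Extended Euclidean Algorithm:
gcd(27, 41) = 1
Bezout coefficients: 27 × -3 + 41 × 2 = 1
So 27 × -3 ≡ 1 (mod 41)
The inverse is -3 mod 41 = 38
Verification: 27 × 38 = 1026 = 25 × 41 + 1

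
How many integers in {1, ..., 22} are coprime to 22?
10

Prime factorization: 22 = 2 × 11
Using the formula φ(n) = n × Π(1 - 1/p) for each prime factor p:
φ(22) = 22 × (1 - 1/2) × (1 - 1/11)
φ(22) = 10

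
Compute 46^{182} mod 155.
101

Using successive squaring:
Binary expansion of 182: 10110110
Powers of 46 mod 155 (each is the square of the previous):
  46^1 ≡ 46 (mod 155)
  46^2 ≡ 46² = 2116 ≡ 101 (mod 155)
  46^4 ≡ 101² = 10201 ≡ 126 (mod 155)
  46^8 ≡ 126² = 15876 ≡ 66 (mod 155)
  46^16 ≡ 66² = 4356 ≡ 16 (mod 155)
  46^32 ≡ 16² = 256 ≡ 101 (mod 155)
  46^64 ≡ 101² = 10201 ≡ 126 (mod 155)
  46^128 ≡ 126² = 15876 ≡ 66 (mod 155)
182 = 128 + 32 + 16 + 4 + 2, so 46^182 = 46^128 × 46^32 × 46^16 × 46^4 × 46^2 ≡ 66 × 101 × 16 × 126 × 101 (mod 155)
Multiplying step by step:
  66 × 101 = 6666 ≡ 1 (mod 155)
  1 × 16 = 16 ≡ 16 (mod 155)
  16 × 126 = 2016 ≡ 1 (mod 155)
  1 × 101 = 101 ≡ 101 (mod 155)
Result: 46^182 ≡ 101 (mod 155)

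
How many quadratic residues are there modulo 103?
For prime 103, there are (p-1)/2 = (103-1)/2 = 51 quadratic residues (excluding 0).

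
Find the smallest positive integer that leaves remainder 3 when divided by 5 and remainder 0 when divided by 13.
M = 5 × 13 = 65. M₁ = 13, y₁ ≡ 2 (mod 5). M₂ = 5, y₂ ≡ 8 (mod 13). m = 3×13×2 + 0×5×8 ≡ 13 (mod 65). The smallest positive such number is 13.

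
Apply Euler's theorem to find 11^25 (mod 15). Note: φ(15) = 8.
By Euler: 11^{8} ≡ 1 (mod 15) since gcd(11, 15) = 1. 25 = 3×8 + 1. So 11^{25} ≡ 11^{1} ≡ 11 (mod 15)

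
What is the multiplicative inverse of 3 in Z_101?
34

Using Extended Euclidean Algorithm:
gcd(3, 101) = 1
Bezout coefficients: 3 × 34 + 101 × -1 = 1
So 3 × 34 ≡ 1 (mod 101)
The inverse is 34 mod 101 = 34
Verification: 3 × 34 = 102 = 1 × 101 + 1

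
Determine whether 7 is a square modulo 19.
By Euler's criterion: 7^{9} ≡ 1 (mod 19). Since this equals 1, 7 is a QR.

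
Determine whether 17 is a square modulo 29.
By Euler's criterion: 17^{14} ≡ 28 (mod 29). Since this equals -1 (≡ 28), 17 is not a QR.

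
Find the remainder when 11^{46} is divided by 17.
By Fermat: 11^{16} ≡ 1 (mod 17). 46 = 2×16 + 14. So 11^{46} ≡ 11^{14} ≡ 9 (mod 17)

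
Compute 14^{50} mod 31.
5

Using successive squaring:
Binary expansion of 50: 110010
Powers of 14 mod 31 (each is the square of the previous):
  14^1 ≡ 14 (mod 31)
  14^2 ≡ 14² = 196 ≡ 10 (mod 31)
  14^4 ≡ 10² = 100 ≡ 7 (mod 31)
  14^8 ≡ 7² = 49 ≡ 18 (mod 31)
  14^16 ≡ 18² = 324 ≡ 14 (mod 31)
  14^32 ≡ 14² = 196 ≡ 10 (mod 31)
50 = 32 + 16 + 2, so 14^50 = 14^32 × 14^16 × 14^2 ≡ 10 × 14 × 10 (mod 31)
Multiplying step by step:
  10 × 14 = 140 ≡ 16 (mod 31)
  16 × 10 = 160 ≡ 5 (mod 31)
Result: 14^50 ≡ 5 (mod 31)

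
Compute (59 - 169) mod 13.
7

(59 - 169) = -110
-110 mod 13 = 7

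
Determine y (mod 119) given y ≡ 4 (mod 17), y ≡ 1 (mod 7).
106

Using the Chinese Remainder Theorem:
M = product of moduli = 119
For equation 1: M_1 = 7, 7 ≡ 7 (mod 17), inverse of 7 mod 17 is 5 (check: 7 × 5 = 35 ≡ 1 (mod 17))
For equation 2: M_2 = 17, 17 ≡ 3 (mod 7), inverse of 17 mod 7 is 5 (check: 3 × 5 = 15 ≡ 1 (mod 7))
Combine: y ≡ Σ r_i×M_i×(M_i⁻¹ mod m_i) = 4×7×5 + 1×17×5 = 140 + 85 = 225
225 mod 119 = 106
y ≡ 106 (mod 119)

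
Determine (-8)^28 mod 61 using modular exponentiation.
Using repeated squaring. (-8) ≡ 53 (mod 61). 28 = 16 + 8 + 4 (binary 11100). Repeated squaring mod 61: 53^1 ≡ 53; 53^2 ≡ 53² = 2809 ≡ 3; 53^4 ≡ 3² = 9 ≡ 9; 53^8 ≡ 9² = 81 ≡ 20; 53^16 ≡ 20² = 400 ≡ 34. Multiply: (-8)^28 ≡ 53^16 × 53^8 × 53^4 ≡ 34 × 20 × 9 (mod 61): 34 × 20 = 680 ≡ 9; 9 × 9 = 81 ≡ 20. So (-8)^28 ≡ 20 (mod 61).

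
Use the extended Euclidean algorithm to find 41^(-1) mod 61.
Extended GCD: 41(3) + 61(-2) = 1. So 41^(-1) ≡ 3 ≡ 3 (mod 61). Verify: 41 × 3 = 123 ≡ 1 (mod 61)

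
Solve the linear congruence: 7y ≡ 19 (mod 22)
9

Since gcd(7, 22) = 1 divides 19, a solution exists.
Multiply both sides by the inverse of 7 mod 22:
  7^(-1) mod 22 = 19
  x ≡ 19 × 19 ≡ 361 ≡ 9 (mod 22)
Verification: 7 × 9 = 63 = 2 × 22 + 19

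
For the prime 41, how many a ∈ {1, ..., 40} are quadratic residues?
For prime 41, there are (p-1)/2 = (41-1)/2 = 20 quadratic residues (excluding 0).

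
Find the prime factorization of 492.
2^2 × 3 × 41

Divide by primes starting from smallest:
492 ÷ 2 = 246
246 ÷ 2 = 123
123 ÷ 3 = 41
41 ÷ 41 = 1

492 = 2^2 × 3 × 41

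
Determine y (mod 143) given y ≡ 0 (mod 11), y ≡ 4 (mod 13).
121

Using the Chinese Remainder Theorem:
M = product of moduli = 143
For equation 1: M_1 = 13, 13 ≡ 2 (mod 11), inverse of 13 mod 11 is 6 (check: 2 × 6 = 12 ≡ 1 (mod 11))
For equation 2: M_2 = 11, 11 ≡ 11 (mod 13), inverse of 11 mod 13 is 6 (check: 11 × 6 = 66 ≡ 1 (mod 13))
Combine: y ≡ Σ r_i×M_i×(M_i⁻¹ mod m_i) = 0×13×6 + 4×11×6 = 0 + 264 = 264
264 mod 143 = 121
y ≡ 121 (mod 143)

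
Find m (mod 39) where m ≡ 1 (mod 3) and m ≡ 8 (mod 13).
M = 3 × 13 = 39. M₁ = 13, y₁ ≡ 1 (mod 3). M₂ = 3, y₂ ≡ 9 (mod 13). m = 1×13×1 + 8×3×9 ≡ 34 (mod 39)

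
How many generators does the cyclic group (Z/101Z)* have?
40

The number of primitive roots modulo p is φ(p-1) = φ(100)
φ(100) = 40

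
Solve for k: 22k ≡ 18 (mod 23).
5

Since gcd(22, 23) = 1 divides 18, a solution exists.
Multiply both sides by the inverse of 22 mod 23:
  22^(-1) mod 23 = 22
  x ≡ 22 × 18 ≡ 396 ≡ 5 (mod 23)
Verification: 22 × 5 = 110 = 4 × 23 + 18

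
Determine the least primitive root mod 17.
p - 1 = 16 has prime divisors 2. h is a primitive root mod 17 iff h^(16/q) ≢ 1 (mod 17) for each such q.
h = 2: 2^8 ≡ 1 (mod 17); 2^8 ≡ 1, so not a primitive root.
h = 3: 3^8 ≡ 16 (mod 17); none is 1, so 3 has order 16 and is a primitive root.
The smallest primitive root mod 17 is g = 3.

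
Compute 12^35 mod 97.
Using repeated squaring. 35 = 32 + 2 + 1 (binary 100011). Repeated squaring mod 97: 12^1 ≡ 12; 12^2 ≡ 12² = 144 ≡ 47; 12^4 ≡ 47² = 2209 ≡ 75; 12^8 ≡ 75² = 5625 ≡ 96; 12^16 ≡ 96² = 9216 ≡ 1; 12^32 ≡ 1² = 1 ≡ 1. Multiply: 12^35 = 12^32 × 12^2 × 12^1 ≡ 1 × 47 × 12 (mod 97): 1 × 47 = 47 ≡ 47; 47 × 12 = 564 ≡ 79. So 12^35 ≡ 79 (mod 97).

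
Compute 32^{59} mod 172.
88

Using successive squaring:
Binary expansion of 59: 111011
Powers of 32 mod 172 (each is the square of the previous):
  32^1 ≡ 32 (mod 172)
  32^2 ≡ 32² = 1024 ≡ 164 (mod 172)
  32^4 ≡ 164² = 26896 ≡ 64 (mod 172)
  32^8 ≡ 64² = 4096 ≡ 140 (mod 172)
  32^16 ≡ 140² = 19600 ≡ 164 (mod 172)
  32^32 ≡ 164² = 26896 ≡ 64 (mod 172)
59 = 32 + 16 + 8 + 2 + 1, so 32^59 = 32^32 × 32^16 × 32^8 × 32^2 × 32^1 ≡ 64 × 164 × 140 × 164 × 32 (mod 172)
Multiplying step by step:
  64 × 164 = 10496 ≡ 4 (mod 172)
  4 × 140 = 560 ≡ 44 (mod 172)
  44 × 164 = 7216 ≡ 164 (mod 172)
  164 × 32 = 5248 ≡ 88 (mod 172)
Result: 32^59 ≡ 88 (mod 172)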